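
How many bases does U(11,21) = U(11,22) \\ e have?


Deleting e from U(11,22) gives U(11,21) since n > r.
Bases of U(11,21) = C(21,11) = 352716.

352716


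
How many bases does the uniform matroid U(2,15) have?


Bases of U(2,15) are all 2-element subsets of the 15-element ground set.
Number of bases = C(15,2).
C(15,2) = (15 * 14) / (1 * 2) = 105.

105


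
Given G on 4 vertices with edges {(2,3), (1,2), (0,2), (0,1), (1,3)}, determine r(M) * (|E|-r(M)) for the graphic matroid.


r(M) = |V| - c = 4 - 1 = 3.
nullity = |E| - r(M) = 5 - 3 = 2.
Product = 3 * 2 = 6.

6


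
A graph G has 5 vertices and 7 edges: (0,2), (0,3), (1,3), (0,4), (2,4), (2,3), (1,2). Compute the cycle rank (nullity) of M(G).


Cycle rank (nullity) = |E| - r(M) = |E| - (|V| - c).
|E| = 7, |V| = 5, c = 1.
Nullity = 7 - (5 - 1) = 7 - 4 = 3.

3


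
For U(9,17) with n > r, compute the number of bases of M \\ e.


Deleting e from U(9,17) gives U(9,16) since n > r.
Bases of U(9,16) = C(16,9) = 16! / (9! * 7!) = 11440.

11440


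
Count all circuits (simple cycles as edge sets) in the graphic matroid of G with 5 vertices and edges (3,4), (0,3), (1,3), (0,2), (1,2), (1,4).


A circuit in a graphic matroid = edge set of a simple cycle.
G has 5 vertices and 6 edges.
Enumerating all minimal edge subsets forming cycles...
Total circuits found: 3.

3


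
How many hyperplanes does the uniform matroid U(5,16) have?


Hyperplanes of U(5,16) are flats of rank 4.
In a uniform matroid, these are exactly the (4)-element subsets.
Count = (16 choose 4) = 1820.

1820


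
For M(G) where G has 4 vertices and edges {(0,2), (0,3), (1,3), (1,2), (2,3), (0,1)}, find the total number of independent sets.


An independent set in a graphic matroid is an acyclic edge subset.
G has 4 vertices and 6 edges.
Enumerate all 2^6 = 64 subsets, checking for acyclicity.
Total independent sets = 38.

38


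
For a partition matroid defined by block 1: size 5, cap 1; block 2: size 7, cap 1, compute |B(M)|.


A basis picks exactly ci elements from block i.
Number of bases = product of C(|Si|, ci).
= C(5,1) * C(7,1)
= 5 * 7
= 35.

35


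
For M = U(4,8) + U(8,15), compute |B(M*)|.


(M1+M2)* = M1* + M2*.
M1* = U(4,8), bases: C(8,4) = 70.
M2* = U(7,15), bases: C(15,7) = 6435.
|B(M*)| = 70 * 6435 = 450450.

450450


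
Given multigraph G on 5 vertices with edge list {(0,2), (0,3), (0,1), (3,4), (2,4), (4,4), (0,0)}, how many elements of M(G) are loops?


In a graphic matroid, a loop is a self-loop edge (u,u) with rank 0.
Examining all 7 edges for self-loops...
Self-loops found: (4,4), (0,0)
Number of loops = 2.

2


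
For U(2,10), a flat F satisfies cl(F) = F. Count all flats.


Flats of U(2,10): every subset of size < 2 is a flat, plus E itself.
Count = C(10,0) + C(10,1) + 1
     = 1 + 10 + 1
     = 12.

12


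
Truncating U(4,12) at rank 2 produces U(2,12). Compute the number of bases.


Truncating U(4,12) to rank 2 gives U(2,12).
Bases of U(2,12) are all 2-element subsets of 12 elements.
Number of bases = C(12,2) = (12 * 11) / (1 * 2) = 66.

66


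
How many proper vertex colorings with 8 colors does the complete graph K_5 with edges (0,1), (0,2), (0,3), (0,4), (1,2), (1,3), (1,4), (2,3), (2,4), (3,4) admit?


P(K_5, k) = k(k-1)(k-2)...(k-4).
P(8) = (8) * (7) * (6) * (5) * (4) = 6720.

6720


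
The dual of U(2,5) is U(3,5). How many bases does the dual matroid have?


The dual of U(r,n) is U(n-r, n) = U(3,5).
Bases of U(3,5) are all (3)-element subsets.
|B(M*)| = C(5,3) = 5! / (3! * 2!) = 10.

10


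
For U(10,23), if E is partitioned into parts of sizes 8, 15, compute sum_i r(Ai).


r(Ai) = min(|Ai|, 10) for each part.
Sum = min(8,10) + min(15,10)
    = 8 + 10
    = 18.

18


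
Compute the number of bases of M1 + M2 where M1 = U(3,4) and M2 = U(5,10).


Bases of a direct sum M1 + M2: |B| = |B(M1)| * |B(M2)|.
|B(U(3,4))| = C(4,3) = 4.
|B(U(5,10))| = C(10,5) = 252.
Total bases = 4 * 252 = 1008.

1008


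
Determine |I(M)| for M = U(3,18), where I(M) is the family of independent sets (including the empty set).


Independent sets of U(3,18) are all subsets of size <= 3.
Count = (18 choose 0) + (18 choose 1) + (18 choose 2) + (18 choose 3)
     = 1 + 18 + 153 + 816
     = 988.

988


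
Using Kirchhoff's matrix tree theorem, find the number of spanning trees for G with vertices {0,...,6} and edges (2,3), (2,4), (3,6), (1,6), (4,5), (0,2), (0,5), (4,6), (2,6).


By Kirchhoff's matrix tree theorem, the number of spanning trees equals
the determinant of any cofactor of the Laplacian matrix L.
G has 7 vertices and 9 edges.
Computing the (6 x 6) cofactor determinant gives 29.

29


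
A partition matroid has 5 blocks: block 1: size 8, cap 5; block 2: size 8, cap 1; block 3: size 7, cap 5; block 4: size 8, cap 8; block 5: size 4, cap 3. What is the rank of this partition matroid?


Rank of a partition matroid = sum of min(|Si|, ci) for each block.
= min(8,5) + min(8,1) + min(7,5) + min(8,8) + min(4,3)
= 5 + 1 + 5 + 8 + 3
= 22.

22


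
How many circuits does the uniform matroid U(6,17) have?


In U(6,17), circuits are the (7)-element subsets.
Any set of 7 elements is dependent, and removing any one element gives
an independent set of size 6, so it is a minimal dependent set.
Number of circuits = C(17,7) = 17! / (7! * 10!) = 19448.

19448


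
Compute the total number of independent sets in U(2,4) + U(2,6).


For a direct sum, |I(M1+M2)| = |I(M1)| * |I(M2)|.
|I(U(2,4))| = sum C(4,k) for k=0..2 = 11.
|I(U(2,6))| = sum C(6,k) for k=0..2 = 22.
Total = 11 * 22 = 242.

242


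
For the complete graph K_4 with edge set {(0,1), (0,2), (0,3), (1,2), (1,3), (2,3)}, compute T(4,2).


T(K_4; x,y) = x^3 + 3x^2 + 4xy + 2x + y^3 + 3y^2 + 2y.
Substituting x=4, y=2:
= 64 + 48 + 32 + 8 + 8 + 12 + 4
= 176.

176


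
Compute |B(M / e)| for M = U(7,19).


Contracting e from U(7,19) gives U(6,18).
Bases of U(6,18) = C(18,6) = 18564.

18564


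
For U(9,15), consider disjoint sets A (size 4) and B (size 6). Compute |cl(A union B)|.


|A union B| = 4 + 6 = 10 (disjoint).
In U(9,15), cl(S) = S if |S| < 9, else cl(S) = E.
Since 10 >= 9, cl(A union B) = E.
|cl(A union B)| = 15.

15


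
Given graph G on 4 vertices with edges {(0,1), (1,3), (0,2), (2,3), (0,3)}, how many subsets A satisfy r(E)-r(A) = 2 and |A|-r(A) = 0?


R(x,y) = sum over A in 2^E of x^(r(E)-r(A)) * y^(|A|-r(A)).
G has 4 vertices, 5 edges. r(E) = 3.
Enumerate all 2^5 = 32 subsets.
Count subsets with r(E)-r(A)=2 and |A|-r(A)=0: 5.

5


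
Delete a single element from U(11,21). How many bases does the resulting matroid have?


Deleting e from U(11,21) gives U(11,20) since n > r.
Bases of U(11,20) = C(20,11) = 167960.

167960


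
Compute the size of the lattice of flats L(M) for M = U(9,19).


Flats of U(9,19): every subset of size < 9 is a flat, plus E itself.
Count = C(19,0) + C(19,1) + C(19,2) + C(19,3) + C(19,4) + C(19,5) + C(19,6) + C(19,7) + C(19,8) + 1
     = 1 + 19 + 171 + 969 + 3876 + 11628 + 27132 + 50388 + 75582 + 1
     = 169767.

169767


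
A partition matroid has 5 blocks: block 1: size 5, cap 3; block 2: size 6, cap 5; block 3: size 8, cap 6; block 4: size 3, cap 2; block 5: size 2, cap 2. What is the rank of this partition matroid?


Rank of a partition matroid = sum of min(|Si|, ci) for each block.
= min(5,3) + min(6,5) + min(8,6) + min(3,2) + min(2,2)
= 3 + 5 + 6 + 2 + 2
= 18.

18


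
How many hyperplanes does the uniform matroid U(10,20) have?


Hyperplanes of U(10,20) are flats of rank 9.
In a uniform matroid, these are exactly the (9)-element subsets.
Count = C(20,9) = 167960.

167960


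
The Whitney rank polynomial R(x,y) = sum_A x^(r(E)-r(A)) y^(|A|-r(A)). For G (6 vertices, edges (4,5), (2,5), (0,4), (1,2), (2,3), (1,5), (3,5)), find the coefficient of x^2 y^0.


R(x,y) = sum over A in 2^E of x^(r(E)-r(A)) * y^(|A|-r(A)).
G has 6 vertices, 7 edges. r(E) = 5.
Enumerate all 2^7 = 128 subsets.
Count subsets with r(E)-r(A)=2 and |A|-r(A)=0: 33.

33


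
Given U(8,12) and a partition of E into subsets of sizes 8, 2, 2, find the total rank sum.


r(Ai) = min(|Ai|, 8) for each part.
Sum = min(8,8) + min(2,8) + min(2,8)
    = 8 + 2 + 2
    = 12.

12


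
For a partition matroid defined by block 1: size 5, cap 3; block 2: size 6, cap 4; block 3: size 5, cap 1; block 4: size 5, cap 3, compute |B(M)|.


A basis picks exactly ci elements from block i.
Number of bases = product of C(|Si|, ci).
= C(5,3) * C(6,4) * C(5,1) * C(5,3)
= 10 * 15 * 5 * 10
= 7500.

7500


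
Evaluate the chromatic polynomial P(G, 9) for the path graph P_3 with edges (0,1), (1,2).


P(P_3, k) = k * (k-1)^(2).
P(9) = 9 * 8^2 = 9 * 64 = 576.

576


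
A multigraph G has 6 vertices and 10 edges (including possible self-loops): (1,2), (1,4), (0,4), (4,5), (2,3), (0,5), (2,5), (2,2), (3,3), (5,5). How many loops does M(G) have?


In a graphic matroid, a loop is a self-loop edge (u,u) with rank 0.
Examining all 10 edges for self-loops...
Self-loops found: (2,2), (3,3), (5,5)
Number of loops = 3.

3


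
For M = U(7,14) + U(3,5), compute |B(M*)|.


(M1+M2)* = M1* + M2*.
M1* = U(7,14), bases: C(14,7) = 3432.
M2* = U(2,5), bases: C(5,2) = 10.
|B(M*)| = 3432 * 10 = 34320.

34320


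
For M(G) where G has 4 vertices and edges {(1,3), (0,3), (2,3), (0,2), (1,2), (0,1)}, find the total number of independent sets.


An independent set in a graphic matroid is an acyclic edge subset.
G has 4 vertices and 6 edges.
Enumerate all 2^6 = 64 subsets, checking for acyclicity.
Total independent sets = 38.

38


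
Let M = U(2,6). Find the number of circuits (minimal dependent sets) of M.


In U(2,6), circuits are the (3)-element subsets.
Any set of 3 elements is dependent, and removing any one element gives
an independent set of size 2, so it is a minimal dependent set.
Number of circuits = C(6,3) = 6! / (3! * 3!) = 20.

20


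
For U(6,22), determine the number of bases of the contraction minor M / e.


Contracting e from U(6,22) gives U(5,21).
Bases of U(5,21) = C(21,5) = 21! / (5! * 16!) = 20349.

20349


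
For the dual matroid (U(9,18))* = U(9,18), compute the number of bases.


The dual of U(r,n) is U(n-r, n) = U(9,18).
Bases of U(9,18) are all (9)-element subsets.
|B(M*)| = C(18,9) = 18! / (9! * 9!) = 48620.

48620


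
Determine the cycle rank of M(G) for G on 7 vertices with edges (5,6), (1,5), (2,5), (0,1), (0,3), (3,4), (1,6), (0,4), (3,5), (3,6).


Cycle rank (nullity) = |E| - r(M) = |E| - (|V| - c).
|E| = 10, |V| = 7, c = 1.
Nullity = 10 - (7 - 1) = 10 - 6 = 4.

4


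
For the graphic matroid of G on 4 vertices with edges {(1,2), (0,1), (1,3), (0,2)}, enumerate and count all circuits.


A circuit in a graphic matroid = edge set of a simple cycle.
G has 4 vertices and 4 edges.
Enumerating all minimal edge subsets forming cycles...
Total circuits found: 1.

1


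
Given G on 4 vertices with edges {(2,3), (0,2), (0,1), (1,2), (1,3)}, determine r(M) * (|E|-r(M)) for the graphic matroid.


r(M) = |V| - c = 4 - 1 = 3.
nullity = |E| - r(M) = 5 - 3 = 2.
Product = 3 * 2 = 6.

6


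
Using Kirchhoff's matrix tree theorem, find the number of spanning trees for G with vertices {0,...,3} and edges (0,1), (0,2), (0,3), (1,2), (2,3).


By Kirchhoff's matrix tree theorem, the number of spanning trees equals
the determinant of any cofactor of the Laplacian matrix L.
G has 4 vertices and 5 edges.
Computing the (3 x 3) cofactor determinant gives 8.

8


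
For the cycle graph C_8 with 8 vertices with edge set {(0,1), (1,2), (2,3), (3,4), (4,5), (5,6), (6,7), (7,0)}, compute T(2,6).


T(C_8; x,y) = x + x^2 + ... + x^(7) + y.
T(2,6) = 2^1 + 2^2 + 2^3 + 2^4 + 2^5 + 2^6 + 2^7 + 6
= 2 + 4 + 8 + 16 + 32 + 64 + 128 + 6
= 260.

260


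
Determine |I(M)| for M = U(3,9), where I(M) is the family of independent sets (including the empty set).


Independent sets of U(3,9) are all subsets of size <= 3.
Count = C(9,0) + C(9,1) + C(9,2) + C(9,3)
     = 1 + 9 + 36 + 84
     = 130.

130


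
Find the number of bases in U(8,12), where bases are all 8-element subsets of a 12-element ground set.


Bases of U(8,12) are all 8-element subsets of the 12-element ground set.
Number of bases = C(12,8).
C(12,8) = 12! / (8! * 4!) = 495.

495


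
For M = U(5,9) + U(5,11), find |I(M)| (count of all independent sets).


For a direct sum, |I(M1+M2)| = |I(M1)| * |I(M2)|.
|I(U(5,9))| = sum C(9,k) for k=0..5 = 382.
|I(U(5,11))| = sum C(11,k) for k=0..5 = 1024.
Total = 382 * 1024 = 391168.

391168


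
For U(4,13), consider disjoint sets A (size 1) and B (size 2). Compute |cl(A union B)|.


|A union B| = 1 + 2 = 3 (disjoint).
In U(4,13), cl(S) = S if |S| < 4, else cl(S) = E.
Since 3 < 4, cl(A union B) = A union B.
|cl(A union B)| = 3.

3


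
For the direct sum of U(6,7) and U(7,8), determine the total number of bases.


Bases of a direct sum M1 + M2: |B| = |B(M1)| * |B(M2)|.
|B(U(6,7))| = C(7,6) = 7.
|B(U(7,8))| = C(8,7) = 8.
Total bases = 7 * 8 = 56.

56


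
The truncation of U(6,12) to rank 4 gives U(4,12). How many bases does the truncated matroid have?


Truncating U(6,12) to rank 4 gives U(4,12).
Bases of U(4,12) are all 4-element subsets of 12 elements.
Number of bases = (12 choose 4) = 495.

495


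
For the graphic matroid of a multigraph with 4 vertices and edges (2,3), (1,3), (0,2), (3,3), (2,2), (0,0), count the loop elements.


In a graphic matroid, a loop is a self-loop edge (u,u) with rank 0.
Examining all 6 edges for self-loops...
Self-loops found: (3,3), (2,2), (0,0)
Number of loops = 3.

3


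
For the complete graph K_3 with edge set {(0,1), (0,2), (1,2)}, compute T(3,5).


T(K_3; x,y) = x^2 + x + y.
T(3,5) = 9 + 3 + 5 = 17.

17


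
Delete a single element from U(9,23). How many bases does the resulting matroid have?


Deleting e from U(9,23) gives U(9,22) since n > r.
Bases of U(9,22) = C(22,9) = 22! / (9! * 13!) = 497420.

497420


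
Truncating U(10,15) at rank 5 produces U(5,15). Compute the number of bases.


Truncating U(10,15) to rank 5 gives U(5,15).
Bases of U(5,15) are all 5-element subsets of 15 elements.
Number of bases = C(15,5) = 3003.

3003


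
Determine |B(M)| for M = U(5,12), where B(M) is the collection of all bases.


Bases of U(5,12) are all 5-element subsets of the 12-element ground set.
Number of bases = C(12,5).
C(12,5) = 12! / (5! * 7!) = 792.

792


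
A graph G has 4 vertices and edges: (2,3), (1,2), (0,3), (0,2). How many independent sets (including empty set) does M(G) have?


An independent set in a graphic matroid is an acyclic edge subset.
G has 4 vertices and 4 edges.
Enumerate all 2^4 = 16 subsets, checking for acyclicity.
Total independent sets = 14.

14


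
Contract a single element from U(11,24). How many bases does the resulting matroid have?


Contracting e from U(11,24) gives U(10,23).
Bases of U(10,23) = C(23,10) = 23! / (10! * 13!) = 1144066.

1144066


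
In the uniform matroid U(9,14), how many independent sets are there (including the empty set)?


Independent sets of U(9,14) are all subsets of size <= 9.
Count = C(14,0) + C(14,1) + C(14,2) + C(14,3) + C(14,4) + C(14,5) + C(14,6) + C(14,7) + C(14,8) + C(14,9)
     = 1 + 14 + 91 + 364 + 1001 + 2002 + 3003 + 3432 + 3003 + 2002
     = 14913.

14913


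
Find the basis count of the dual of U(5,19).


The dual of U(r,n) is U(n-r, n) = U(14,19).
Bases of U(14,19) are all (14)-element subsets.
|B(M*)| = C(19,14) = 19! / (14! * 5!) = 11628.

11628


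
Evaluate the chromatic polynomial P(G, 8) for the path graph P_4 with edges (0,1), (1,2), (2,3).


P(P_4, k) = k * (k-1)^(3).
P(8) = 8 * 7^3 = 8 * 343 = 2744.

2744


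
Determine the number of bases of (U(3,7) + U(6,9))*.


(M1+M2)* = M1* + M2*.
M1* = U(4,7), bases: C(7,4) = 35.
M2* = U(3,9), bases: C(9,3) = 84.
|B(M*)| = 35 * 84 = 2940.

2940


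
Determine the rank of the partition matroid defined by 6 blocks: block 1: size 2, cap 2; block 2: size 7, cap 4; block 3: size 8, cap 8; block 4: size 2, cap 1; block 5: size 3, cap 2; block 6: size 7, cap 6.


Rank of a partition matroid = sum of min(|Si|, ci) for each block.
= min(2,2) + min(7,4) + min(8,8) + min(2,1) + min(3,2) + min(7,6)
= 2 + 4 + 8 + 1 + 2 + 6
= 23.

23


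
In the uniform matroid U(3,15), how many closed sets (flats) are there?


Flats of U(3,15): every subset of size < 3 is a flat, plus E itself.
Count = C(15,0) + C(15,1) + C(15,2) + 1
     = 1 + 15 + 105 + 1
     = 122.

122


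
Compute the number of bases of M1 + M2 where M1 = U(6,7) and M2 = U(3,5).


Bases of a direct sum M1 + M2: |B| = |B(M1)| * |B(M2)|.
|B(U(6,7))| = C(7,6) = 7.
|B(U(3,5))| = C(5,3) = 10.
Total bases = 7 * 10 = 70.

70


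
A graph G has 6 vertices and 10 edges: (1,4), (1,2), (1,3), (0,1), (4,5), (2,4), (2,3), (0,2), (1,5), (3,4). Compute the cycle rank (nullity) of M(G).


Cycle rank (nullity) = |E| - r(M) = |E| - (|V| - c).
|E| = 10, |V| = 6, c = 1.
Nullity = 10 - (6 - 1) = 10 - 5 = 5.

5


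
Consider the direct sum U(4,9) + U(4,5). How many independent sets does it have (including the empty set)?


For a direct sum, |I(M1+M2)| = |I(M1)| * |I(M2)|.
|I(U(4,9))| = sum C(9,k) for k=0..4 = 256.
|I(U(4,5))| = sum C(5,k) for k=0..4 = 31.
Total = 256 * 31 = 7936.

7936


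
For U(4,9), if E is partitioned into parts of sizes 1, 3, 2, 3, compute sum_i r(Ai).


r(Ai) = min(|Ai|, 4) for each part.
Sum = min(1,4) + min(3,4) + min(2,4) + min(3,4)
    = 1 + 3 + 2 + 3
    = 9.

9


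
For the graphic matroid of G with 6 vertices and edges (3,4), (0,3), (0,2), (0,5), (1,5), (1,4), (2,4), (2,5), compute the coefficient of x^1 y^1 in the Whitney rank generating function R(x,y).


R(x,y) = sum over A in 2^E of x^(r(E)-r(A)) * y^(|A|-r(A)).
G has 6 vertices, 8 edges. r(E) = 5.
Enumerate all 2^8 = 256 subsets.
Count subsets with r(E)-r(A)=1 and |A|-r(A)=1: 21.

21


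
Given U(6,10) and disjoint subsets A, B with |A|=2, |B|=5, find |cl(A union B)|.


|A union B| = 2 + 5 = 7 (disjoint).
In U(6,10), cl(S) = S if |S| < 6, else cl(S) = E.
Since 7 >= 6, cl(A union B) = E.
|cl(A union B)| = 10.

10


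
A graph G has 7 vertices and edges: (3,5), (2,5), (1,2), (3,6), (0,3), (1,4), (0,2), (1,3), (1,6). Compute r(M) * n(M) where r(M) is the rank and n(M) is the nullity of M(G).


r(M) = |V| - c = 7 - 1 = 6.
nullity = |E| - r(M) = 9 - 6 = 3.
Product = 6 * 3 = 18.

18


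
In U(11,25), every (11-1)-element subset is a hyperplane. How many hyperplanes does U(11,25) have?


Hyperplanes of U(11,25) are flats of rank 10.
In a uniform matroid, these are exactly the (10)-element subsets.
Count = C(25,10) = 3268760.

3268760


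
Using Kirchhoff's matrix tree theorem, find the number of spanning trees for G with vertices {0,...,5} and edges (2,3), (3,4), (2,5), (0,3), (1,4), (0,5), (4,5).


By Kirchhoff's matrix tree theorem, the number of spanning trees equals
the determinant of any cofactor of the Laplacian matrix L.
G has 6 vertices and 7 edges.
Computing the (5 x 5) cofactor determinant gives 12.

12


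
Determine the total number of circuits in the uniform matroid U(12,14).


In U(12,14), circuits are the (13)-element subsets.
Any set of 13 elements is dependent, and removing any one element gives
an independent set of size 12, so it is a minimal dependent set.
Number of circuits = C(14,13) = 14! / (13! * 1!) = 14.

14


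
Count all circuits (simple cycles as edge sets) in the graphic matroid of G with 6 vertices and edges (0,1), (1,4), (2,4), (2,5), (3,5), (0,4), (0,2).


A circuit in a graphic matroid = edge set of a simple cycle.
G has 6 vertices and 7 edges.
Enumerating all minimal edge subsets forming cycles...
Total circuits found: 3.

3


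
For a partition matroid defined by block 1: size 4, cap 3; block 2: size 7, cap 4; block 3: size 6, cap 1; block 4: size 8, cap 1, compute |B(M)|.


A basis picks exactly ci elements from block i.
Number of bases = product of C(|Si|, ci).
= C(4,3) * C(7,4) * C(6,1) * C(8,1)
= 4 * 35 * 6 * 8
= 6720.

6720


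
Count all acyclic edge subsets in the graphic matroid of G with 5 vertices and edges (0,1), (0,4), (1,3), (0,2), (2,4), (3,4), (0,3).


An independent set in a graphic matroid is an acyclic edge subset.
G has 5 vertices and 7 edges.
Enumerate all 2^7 = 128 subsets, checking for acyclicity.
Total independent sets = 82.

82


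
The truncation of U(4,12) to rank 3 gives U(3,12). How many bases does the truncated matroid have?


Truncating U(4,12) to rank 3 gives U(3,12).
Bases of U(3,12) are all 3-element subsets of 12 elements.
Number of bases = C(12,3) = (12 * 11 * 10) / (1 * 2 * 3) = 220.

220


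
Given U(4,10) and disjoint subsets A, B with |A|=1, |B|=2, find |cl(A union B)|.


|A union B| = 1 + 2 = 3 (disjoint).
In U(4,10), cl(S) = S if |S| < 4, else cl(S) = E.
Since 3 < 4, cl(A union B) = A union B.
|cl(A union B)| = 3.

3


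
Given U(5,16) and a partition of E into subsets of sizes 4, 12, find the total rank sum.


r(Ai) = min(|Ai|, 5) for each part.
Sum = min(4,5) + min(12,5)
    = 4 + 5
    = 9.

9


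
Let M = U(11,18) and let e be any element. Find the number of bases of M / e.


Contracting e from U(11,18) gives U(10,17).
Bases of U(10,17) = C(17,10) = 19448.

19448


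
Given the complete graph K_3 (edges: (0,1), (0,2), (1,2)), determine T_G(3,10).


T(K_3; x,y) = x^2 + x + y.
T(3,10) = 9 + 3 + 10 = 22.

22


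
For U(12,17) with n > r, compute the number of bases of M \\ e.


Deleting e from U(12,17) gives U(12,16) since n > r.
Bases of U(12,16) = C(16,12) = 16! / (12! * 4!) = 1820.

1820


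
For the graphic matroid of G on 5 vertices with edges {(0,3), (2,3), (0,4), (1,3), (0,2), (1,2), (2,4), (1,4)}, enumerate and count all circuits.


A circuit in a graphic matroid = edge set of a simple cycle.
G has 5 vertices and 8 edges.
Enumerating all minimal edge subsets forming cycles...
Total circuits found: 13.

13


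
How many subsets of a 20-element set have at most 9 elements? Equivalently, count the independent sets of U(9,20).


Independent sets of U(9,20) are all subsets of size <= 9.
Count = C(20,0) + C(20,1) + C(20,2) + C(20,3) + C(20,4) + C(20,5) + C(20,6) + C(20,7) + C(20,8) + C(20,9)
     = 1 + 20 + 190 + 1140 + 4845 + 15504 + 38760 + 77520 + 125970 + 167960
     = 431910.

431910


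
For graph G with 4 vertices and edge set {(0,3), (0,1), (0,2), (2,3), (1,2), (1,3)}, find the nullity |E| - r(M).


Cycle rank (nullity) = |E| - r(M) = |E| - (|V| - c).
|E| = 6, |V| = 4, c = 1.
Nullity = 6 - (4 - 1) = 6 - 3 = 3.

3


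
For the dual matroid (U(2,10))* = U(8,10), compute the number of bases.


The dual of U(r,n) is U(n-r, n) = U(8,10).
Bases of U(8,10) are all (8)-element subsets.
|B(M*)| = (10 choose 8) = 45.

45


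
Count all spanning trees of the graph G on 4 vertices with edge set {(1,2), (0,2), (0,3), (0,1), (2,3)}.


By Kirchhoff's matrix tree theorem, the number of spanning trees equals
the determinant of any cofactor of the Laplacian matrix L.
G has 4 vertices and 5 edges.
Computing the (3 x 3) cofactor determinant gives 8.

8


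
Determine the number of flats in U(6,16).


Flats of U(6,16): every subset of size < 6 is a flat, plus E itself.
Count = C(16,0) + C(16,1) + C(16,2) + C(16,3) + C(16,4) + C(16,5) + 1
     = 1 + 16 + 120 + 560 + 1820 + 4368 + 1
     = 6886.

6886


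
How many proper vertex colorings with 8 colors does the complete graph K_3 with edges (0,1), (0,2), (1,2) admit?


P(K_3, k) = k(k-1)(k-2)...(k-2).
P(8) = (8) * (7) * (6) = 336.

336


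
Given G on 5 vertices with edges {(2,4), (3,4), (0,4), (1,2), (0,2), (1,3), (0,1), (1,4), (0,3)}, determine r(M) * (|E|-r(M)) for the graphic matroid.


r(M) = |V| - c = 5 - 1 = 4.
nullity = |E| - r(M) = 9 - 4 = 5.
Product = 4 * 5 = 20.

20


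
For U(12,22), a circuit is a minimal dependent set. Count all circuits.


In U(12,22), circuits are the (13)-element subsets.
Any set of 13 elements is dependent, and removing any one element gives
an independent set of size 12, so it is a minimal dependent set.
Number of circuits = (22 choose 13) = 497420.

497420


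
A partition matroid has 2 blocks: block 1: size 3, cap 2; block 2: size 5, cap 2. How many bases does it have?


A basis picks exactly ci elements from block i.
Number of bases = product of C(|Si|, ci).
= C(3,2) * C(5,2)
= 3 * 10
= 30.

30


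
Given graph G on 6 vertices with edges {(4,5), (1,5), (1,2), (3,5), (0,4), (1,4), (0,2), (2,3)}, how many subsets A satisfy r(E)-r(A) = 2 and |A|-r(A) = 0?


R(x,y) = sum over A in 2^E of x^(r(E)-r(A)) * y^(|A|-r(A)).
G has 6 vertices, 8 edges. r(E) = 5.
Enumerate all 2^8 = 256 subsets.
Count subsets with r(E)-r(A)=2 and |A|-r(A)=0: 55.

55


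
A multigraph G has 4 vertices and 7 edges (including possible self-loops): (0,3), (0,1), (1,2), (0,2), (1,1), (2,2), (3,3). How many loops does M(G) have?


In a graphic matroid, a loop is a self-loop edge (u,u) with rank 0.
Examining all 7 edges for self-loops...
Self-loops found: (1,1), (2,2), (3,3)
Number of loops = 3.

3


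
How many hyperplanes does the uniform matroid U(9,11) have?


Hyperplanes of U(9,11) are flats of rank 8.
In a uniform matroid, these are exactly the (8)-element subsets.
Count = (11 choose 8) = 165.

165


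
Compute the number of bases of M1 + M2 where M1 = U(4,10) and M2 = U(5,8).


Bases of a direct sum M1 + M2: |B| = |B(M1)| * |B(M2)|.
|B(U(4,10))| = C(10,4) = 210.
|B(U(5,8))| = C(8,5) = 56.
Total bases = 210 * 56 = 11760.

11760


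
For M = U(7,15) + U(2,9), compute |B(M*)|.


(M1+M2)* = M1* + M2*.
M1* = U(8,15), bases: C(15,8) = 6435.
M2* = U(7,9), bases: C(9,7) = 36.
|B(M*)| = 6435 * 36 = 231660.

231660


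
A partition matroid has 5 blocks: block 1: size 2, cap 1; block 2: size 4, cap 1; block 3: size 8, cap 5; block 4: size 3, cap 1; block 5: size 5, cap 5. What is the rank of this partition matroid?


Rank of a partition matroid = sum of min(|Si|, ci) for each block.
= min(2,1) + min(4,1) + min(8,5) + min(3,1) + min(5,5)
= 1 + 1 + 5 + 1 + 5
= 13.

13


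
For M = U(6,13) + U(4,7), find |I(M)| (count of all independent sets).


For a direct sum, |I(M1+M2)| = |I(M1)| * |I(M2)|.
|I(U(6,13))| = sum C(13,k) for k=0..6 = 4096.
|I(U(4,7))| = sum C(7,k) for k=0..4 = 99.
Total = 4096 * 99 = 405504.

405504


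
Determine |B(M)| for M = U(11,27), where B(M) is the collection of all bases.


Bases of U(11,27) are all 11-element subsets of the 27-element ground set.
Number of bases = C(27,11).
(27 choose 11) = 13037895.

13037895


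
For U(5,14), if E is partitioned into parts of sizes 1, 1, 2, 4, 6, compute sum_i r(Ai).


r(Ai) = min(|Ai|, 5) for each part.
Sum = min(1,5) + min(1,5) + min(2,5) + min(4,5) + min(6,5)
    = 1 + 1 + 2 + 4 + 5
    = 13.

13


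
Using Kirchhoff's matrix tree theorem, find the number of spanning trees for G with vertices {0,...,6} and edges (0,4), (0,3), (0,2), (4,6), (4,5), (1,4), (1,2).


By Kirchhoff's matrix tree theorem, the number of spanning trees equals
the determinant of any cofactor of the Laplacian matrix L.
G has 7 vertices and 7 edges.
Computing the (6 x 6) cofactor determinant gives 4.

4


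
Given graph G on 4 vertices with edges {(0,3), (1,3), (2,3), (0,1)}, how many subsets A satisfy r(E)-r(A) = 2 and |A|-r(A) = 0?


R(x,y) = sum over A in 2^E of x^(r(E)-r(A)) * y^(|A|-r(A)).
G has 4 vertices, 4 edges. r(E) = 3.
Enumerate all 2^4 = 16 subsets.
Count subsets with r(E)-r(A)=2 and |A|-r(A)=0: 4.

4


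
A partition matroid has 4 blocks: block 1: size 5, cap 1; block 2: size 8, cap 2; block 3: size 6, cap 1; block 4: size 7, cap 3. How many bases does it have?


A basis picks exactly ci elements from block i.
Number of bases = product of C(|Si|, ci).
= C(5,1) * C(8,2) * C(6,1) * C(7,3)
= 5 * 28 * 6 * 35
= 29400.

29400


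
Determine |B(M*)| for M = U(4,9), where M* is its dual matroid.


The dual of U(r,n) is U(n-r, n) = U(5,9).
Bases of U(5,9) are all (5)-element subsets.
|B(M*)| = C(9,5) = 126.

126


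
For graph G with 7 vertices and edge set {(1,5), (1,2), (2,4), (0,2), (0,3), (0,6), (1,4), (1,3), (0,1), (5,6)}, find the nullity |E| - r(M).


Cycle rank (nullity) = |E| - r(M) = |E| - (|V| - c).
|E| = 10, |V| = 7, c = 1.
Nullity = 10 - (7 - 1) = 10 - 6 = 4.

4


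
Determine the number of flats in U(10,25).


Flats of U(10,25): every subset of size < 10 is a flat, plus E itself.
Count = C(25,0) + C(25,1) + C(25,2) + C(25,3) + C(25,4) + C(25,5) + C(25,6) + C(25,7) + C(25,8) + C(25,9) + 1
     = 1 + 25 + 300 + 2300 + 12650 + 53130 + 177100 + 480700 + 1081575 + 2042975 + 1
     = 3850757.

3850757


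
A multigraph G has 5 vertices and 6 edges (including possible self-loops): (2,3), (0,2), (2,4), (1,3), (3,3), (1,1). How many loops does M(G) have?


In a graphic matroid, a loop is a self-loop edge (u,u) with rank 0.
Examining all 6 edges for self-loops...
Self-loops found: (3,3), (1,1)
Number of loops = 2.

2


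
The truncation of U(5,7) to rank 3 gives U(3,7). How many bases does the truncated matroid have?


Truncating U(5,7) to rank 3 gives U(3,7).
Bases of U(3,7) are all 3-element subsets of 7 elements.
Number of bases = C(7,3) = 7! / (3! * 4!) = 35.

35


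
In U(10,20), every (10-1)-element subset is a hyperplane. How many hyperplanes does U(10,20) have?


Hyperplanes of U(10,20) are flats of rank 9.
In a uniform matroid, these are exactly the (9)-element subsets.
Count = C(20,9) = 167960.

167960


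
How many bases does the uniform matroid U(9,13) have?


Bases of U(9,13) are all 9-element subsets of the 13-element ground set.
Number of bases = C(13,9).
C(13,9) = 715.

715


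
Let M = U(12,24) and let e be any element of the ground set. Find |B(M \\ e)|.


Deleting e from U(12,24) gives U(12,23) since n > r.
Bases of U(12,23) = C(23,12) = 23! / (12! * 11!) = 1352078.

1352078


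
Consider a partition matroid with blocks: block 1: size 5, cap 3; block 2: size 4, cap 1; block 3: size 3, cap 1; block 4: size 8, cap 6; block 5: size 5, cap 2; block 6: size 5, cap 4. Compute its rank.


Rank of a partition matroid = sum of min(|Si|, ci) for each block.
= min(5,3) + min(4,1) + min(3,1) + min(8,6) + min(5,2) + min(5,4)
= 3 + 1 + 1 + 6 + 2 + 4
= 17.

17


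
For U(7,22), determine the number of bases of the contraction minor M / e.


Contracting e from U(7,22) gives U(6,21).
Bases of U(6,21) = (21 choose 6) = 54264.

54264


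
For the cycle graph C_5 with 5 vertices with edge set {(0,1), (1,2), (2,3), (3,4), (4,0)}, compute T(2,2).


T(C_5; x,y) = x + x^2 + ... + x^(4) + y.
T(2,2) = 2^1 + 2^2 + 2^3 + 2^4 + 2
= 2 + 4 + 8 + 16 + 2
= 32.

32


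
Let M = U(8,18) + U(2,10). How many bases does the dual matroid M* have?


(M1+M2)* = M1* + M2*.
M1* = U(10,18), bases: C(18,10) = 43758.
M2* = U(8,10), bases: C(10,8) = 45.
|B(M*)| = 43758 * 45 = 1969110.

1969110


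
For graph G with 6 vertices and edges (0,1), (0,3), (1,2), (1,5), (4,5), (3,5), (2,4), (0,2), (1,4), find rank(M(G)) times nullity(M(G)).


r(M) = |V| - c = 6 - 1 = 5.
nullity = |E| - r(M) = 9 - 5 = 4.
Product = 5 * 4 = 20.

20


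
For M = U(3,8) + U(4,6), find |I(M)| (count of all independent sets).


For a direct sum, |I(M1+M2)| = |I(M1)| * |I(M2)|.
|I(U(3,8))| = sum C(8,k) for k=0..3 = 93.
|I(U(4,6))| = sum C(6,k) for k=0..4 = 57.
Total = 93 * 57 = 5301.

5301


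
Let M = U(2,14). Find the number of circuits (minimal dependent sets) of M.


In U(2,14), circuits are the (3)-element subsets.
Any set of 3 elements is dependent, and removing any one element gives
an independent set of size 2, so it is a minimal dependent set.
Number of circuits = C(14,3) = (14 * 13 * 12) / (1 * 2 * 3) = 364.

364


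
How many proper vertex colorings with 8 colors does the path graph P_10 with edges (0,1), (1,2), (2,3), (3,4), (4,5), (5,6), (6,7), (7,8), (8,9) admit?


P(P_10, k) = k * (k-1)^(9).
P(8) = 8 * 7^9 = 8 * 40353607 = 322828856.

322828856


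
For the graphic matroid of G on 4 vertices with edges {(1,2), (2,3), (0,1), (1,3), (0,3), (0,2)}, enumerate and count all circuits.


A circuit in a graphic matroid = edge set of a simple cycle.
G has 4 vertices and 6 edges.
Enumerating all minimal edge subsets forming cycles...
Total circuits found: 7.

7


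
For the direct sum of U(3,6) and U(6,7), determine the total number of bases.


Bases of a direct sum M1 + M2: |B| = |B(M1)| * |B(M2)|.
|B(U(3,6))| = C(6,3) = 20.
|B(U(6,7))| = C(7,6) = 7.
Total bases = 20 * 7 = 140.

140


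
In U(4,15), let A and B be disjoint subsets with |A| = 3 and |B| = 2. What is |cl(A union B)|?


|A union B| = 3 + 2 = 5 (disjoint).
In U(4,15), cl(S) = S if |S| < 4, else cl(S) = E.
Since 5 >= 4, cl(A union B) = E.
|cl(A union B)| = 15.

15


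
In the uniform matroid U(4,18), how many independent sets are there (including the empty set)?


Independent sets of U(4,18) are all subsets of size <= 4.
Count = (18 choose 0) + (18 choose 1) + (18 choose 2) + (18 choose 3) + (18 choose 4)
     = 1 + 18 + 153 + 816 + 3060
     = 4048.

4048


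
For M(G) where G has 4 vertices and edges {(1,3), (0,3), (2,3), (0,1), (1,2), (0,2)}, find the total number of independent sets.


An independent set in a graphic matroid is an acyclic edge subset.
G has 4 vertices and 6 edges.
Enumerate all 2^6 = 64 subsets, checking for acyclicity.
Total independent sets = 38.

38


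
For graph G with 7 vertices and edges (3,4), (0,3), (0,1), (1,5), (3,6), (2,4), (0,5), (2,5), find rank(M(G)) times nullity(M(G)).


r(M) = |V| - c = 7 - 1 = 6.
nullity = |E| - r(M) = 8 - 6 = 2.
Product = 6 * 2 = 12.

12


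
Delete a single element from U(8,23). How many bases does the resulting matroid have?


Deleting e from U(8,23) gives U(8,22) since n > r.
Bases of U(8,22) = C(22,8) = 319770.

319770


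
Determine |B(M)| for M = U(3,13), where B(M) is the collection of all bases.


Bases of U(3,13) are all 3-element subsets of the 13-element ground set.
Number of bases = C(13,3).
C(13,3) = (13 * 12 * 11) / (1 * 2 * 3) = 286.

286


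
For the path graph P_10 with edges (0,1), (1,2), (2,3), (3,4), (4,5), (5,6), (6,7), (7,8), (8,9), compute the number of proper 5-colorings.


P(P_10, k) = k * (k-1)^(9).
P(5) = 5 * 4^9 = 5 * 262144 = 1310720.

1310720


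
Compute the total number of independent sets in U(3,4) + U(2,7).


For a direct sum, |I(M1+M2)| = |I(M1)| * |I(M2)|.
|I(U(3,4))| = sum C(4,k) for k=0..3 = 15.
|I(U(2,7))| = sum C(7,k) for k=0..2 = 29.
Total = 15 * 29 = 435.

435


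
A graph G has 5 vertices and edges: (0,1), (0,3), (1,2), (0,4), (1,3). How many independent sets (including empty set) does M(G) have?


An independent set in a graphic matroid is an acyclic edge subset.
G has 5 vertices and 5 edges.
Enumerate all 2^5 = 32 subsets, checking for acyclicity.
Total independent sets = 28.

28


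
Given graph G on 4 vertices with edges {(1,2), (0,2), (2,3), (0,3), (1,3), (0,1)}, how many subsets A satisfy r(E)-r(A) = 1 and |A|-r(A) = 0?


R(x,y) = sum over A in 2^E of x^(r(E)-r(A)) * y^(|A|-r(A)).
G has 4 vertices, 6 edges. r(E) = 3.
Enumerate all 2^6 = 64 subsets.
Count subsets with r(E)-r(A)=1 and |A|-r(A)=0: 15.

15


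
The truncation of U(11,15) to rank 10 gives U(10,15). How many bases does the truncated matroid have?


Truncating U(11,15) to rank 10 gives U(10,15).
Bases of U(10,15) are all 10-element subsets of 15 elements.
Number of bases = (15 choose 10) = 3003.

3003


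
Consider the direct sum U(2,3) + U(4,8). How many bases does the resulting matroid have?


Bases of a direct sum M1 + M2: |B| = |B(M1)| * |B(M2)|.
|B(U(2,3))| = C(3,2) = 3.
|B(U(4,8))| = C(8,4) = 70.
Total bases = 3 * 70 = 210.

210


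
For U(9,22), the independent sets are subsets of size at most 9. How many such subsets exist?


Independent sets of U(9,22) are all subsets of size <= 9.
Count = (22 choose 0) + (22 choose 1) + (22 choose 2) + (22 choose 3) + (22 choose 4) + (22 choose 5) + (22 choose 6) + (22 choose 7) + (22 choose 8) + (22 choose 9)
     = 1 + 22 + 231 + 1540 + 7315 + 26334 + 74613 + 170544 + 319770 + 497420
     = 1097790.

1097790


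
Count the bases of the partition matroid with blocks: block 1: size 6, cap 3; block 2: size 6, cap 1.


A basis picks exactly ci elements from block i.
Number of bases = product of C(|Si|, ci).
= C(6,3) * C(6,1)
= 20 * 6
= 120.

120


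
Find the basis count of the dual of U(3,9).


The dual of U(r,n) is U(n-r, n) = U(6,9).
Bases of U(6,9) are all (6)-element subsets.
|B(M*)| = C(9,6) = 84.

84


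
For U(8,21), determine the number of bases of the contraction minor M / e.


Contracting e from U(8,21) gives U(7,20).
Bases of U(7,20) = (20 choose 7) = 77520.

77520


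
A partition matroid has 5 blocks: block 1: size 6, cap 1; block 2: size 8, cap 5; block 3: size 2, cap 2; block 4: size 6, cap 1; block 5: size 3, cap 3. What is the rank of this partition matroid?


Rank of a partition matroid = sum of min(|Si|, ci) for each block.
= min(6,1) + min(8,5) + min(2,2) + min(6,1) + min(3,3)
= 1 + 5 + 2 + 1 + 3
= 12.

12


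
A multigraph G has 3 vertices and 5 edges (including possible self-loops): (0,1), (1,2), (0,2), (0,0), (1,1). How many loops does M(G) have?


In a graphic matroid, a loop is a self-loop edge (u,u) with rank 0.
Examining all 5 edges for self-loops...
Self-loops found: (0,0), (1,1)
Number of loops = 2.

2


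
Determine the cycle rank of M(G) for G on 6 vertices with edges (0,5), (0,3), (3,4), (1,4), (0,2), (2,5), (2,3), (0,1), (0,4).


Cycle rank (nullity) = |E| - r(M) = |E| - (|V| - c).
|E| = 9, |V| = 6, c = 1.
Nullity = 9 - (6 - 1) = 9 - 5 = 4.

4


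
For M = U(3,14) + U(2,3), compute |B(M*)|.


(M1+M2)* = M1* + M2*.
M1* = U(11,14), bases: C(14,11) = 364.
M2* = U(1,3), bases: C(3,1) = 3.
|B(M*)| = 364 * 3 = 1092.

1092


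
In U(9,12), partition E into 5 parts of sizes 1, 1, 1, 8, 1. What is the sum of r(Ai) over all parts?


r(Ai) = min(|Ai|, 9) for each part.
Sum = min(1,9) + min(1,9) + min(1,9) + min(8,9) + min(1,9)
    = 1 + 1 + 1 + 8 + 1
    = 12.

12


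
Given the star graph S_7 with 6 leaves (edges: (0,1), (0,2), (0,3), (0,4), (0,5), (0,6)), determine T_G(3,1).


A star on 7 vertices is a tree with 6 edges.
T(x,y) = x^(6) for any tree.
T(3,1) = 3^6 = 729.

729


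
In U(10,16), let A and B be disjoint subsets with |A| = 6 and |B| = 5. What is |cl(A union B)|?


|A union B| = 6 + 5 = 11 (disjoint).
In U(10,16), cl(S) = S if |S| < 10, else cl(S) = E.
Since 11 >= 10, cl(A union B) = E.
|cl(A union B)| = 16.

16


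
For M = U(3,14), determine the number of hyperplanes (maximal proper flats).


Hyperplanes of U(3,14) are flats of rank 2.
In a uniform matroid, these are exactly the (2)-element subsets.
Count = (14 choose 2) = 91.

91


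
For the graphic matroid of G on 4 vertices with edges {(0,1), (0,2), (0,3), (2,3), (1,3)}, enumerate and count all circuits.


A circuit in a graphic matroid = edge set of a simple cycle.
G has 4 vertices and 5 edges.
Enumerating all minimal edge subsets forming cycles...
Total circuits found: 3.

3


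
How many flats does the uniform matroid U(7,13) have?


Flats of U(7,13): every subset of size < 7 is a flat, plus E itself.
Count = C(13,0) + C(13,1) + C(13,2) + C(13,3) + C(13,4) + C(13,5) + C(13,6) + 1
     = 1 + 13 + 78 + 286 + 715 + 1287 + 1716 + 1
     = 4097.

4097


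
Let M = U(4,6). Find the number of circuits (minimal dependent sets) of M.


In U(4,6), circuits are the (5)-element subsets.
Any set of 5 elements is dependent, and removing any one element gives
an independent set of size 4, so it is a minimal dependent set.
Number of circuits = (6 choose 5) = 6.

6
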